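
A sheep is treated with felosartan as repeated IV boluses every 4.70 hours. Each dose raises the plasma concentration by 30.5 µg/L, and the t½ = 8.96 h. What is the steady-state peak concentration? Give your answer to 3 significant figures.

100 µg/L

k = ln 2 / 8.96 = 0.07736 h⁻¹
Fraction remaining after one interval: e^(−kτ) = e^(−0.07736 × 4.70) = 0.6952
R = 1 / (1 − 0.6952) = 3.281
Css,max = 30.5 × 3.281 ≈ 100 µg/L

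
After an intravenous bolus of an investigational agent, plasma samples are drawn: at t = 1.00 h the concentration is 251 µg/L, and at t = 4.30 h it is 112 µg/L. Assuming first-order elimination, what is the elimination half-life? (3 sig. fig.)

k = ln(C₁/C₂) / (t₂ − t₁) = ln(251/112) / (4.30 − 1.00)
  = 0.8070 / 3.300 = 0.2445 h⁻¹
t½ = ln 2 / k = ln 2 / 0.2445 ≈ 2.83 hours

2.83 hours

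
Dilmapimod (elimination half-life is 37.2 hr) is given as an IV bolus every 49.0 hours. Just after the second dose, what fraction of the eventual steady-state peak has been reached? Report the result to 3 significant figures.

0.839

k = ln 2 / 37.2 = 0.01863 hr⁻¹
f_n = 1 − e^(−nkτ) = 1 − e^(−2 × 0.01863 × 49.0) = 1 − e^(−1.826) = 1 − 0.1611 ≈ 0.839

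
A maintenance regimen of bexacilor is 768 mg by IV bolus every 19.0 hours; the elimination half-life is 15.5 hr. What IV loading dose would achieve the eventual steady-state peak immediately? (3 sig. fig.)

k = ln 2 / 15.5 = 0.04472 hr⁻¹
Accumulation ratio R = 1 / (1 − e^(−kτ)) = 1 / (1 − e^(−0.04472×19.0)) = 1 / (1 − 0.4276) = 1.747
Loading dose = maintenance dose × R = 768 × 1.747 ≈ 1340 mg

1340 mg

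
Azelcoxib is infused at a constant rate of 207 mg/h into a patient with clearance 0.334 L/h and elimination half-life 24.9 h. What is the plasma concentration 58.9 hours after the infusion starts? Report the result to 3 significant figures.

Css = rate / CL = 207 / 0.334 = 619.8 mg/L
k = ln 2 / 24.9 = 0.02784 h⁻¹
C(t) = Css (1 − e^(−kt)) = 619.8 × (1 − e^(−1.640)) = 619.8 × 0.8059 ≈ 499 mg/L

499 mg/L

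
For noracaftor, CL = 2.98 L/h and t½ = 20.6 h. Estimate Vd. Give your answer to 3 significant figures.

88.6 L

k = ln 2 / t½ = ln 2 / 20.6 = 0.03365 h⁻¹
V = CL / k = 2.98 / 0.03365 ≈ 88.6 L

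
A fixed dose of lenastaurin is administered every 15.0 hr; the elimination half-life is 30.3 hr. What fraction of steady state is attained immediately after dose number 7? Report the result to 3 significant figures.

k = ln 2 / 30.3 = 0.02288 hr⁻¹
f_n = 1 − e^(−nkτ) = 1 − e^(−7 × 0.02288 × 15.0) = 1 − e^(−2.402) = 1 − 0.09054 ≈ 0.909

0.909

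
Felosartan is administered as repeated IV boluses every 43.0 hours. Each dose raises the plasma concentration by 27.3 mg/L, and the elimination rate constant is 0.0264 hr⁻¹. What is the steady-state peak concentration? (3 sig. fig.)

40.2 mg/L

Fraction remaining after one interval: e^(−kτ) = e^(−0.02640 × 43.0) = 0.3214
R = 1 / (1 − 0.3214) = 1.474
Css,max = 27.3 × 1.474 ≈ 40.2 mg/L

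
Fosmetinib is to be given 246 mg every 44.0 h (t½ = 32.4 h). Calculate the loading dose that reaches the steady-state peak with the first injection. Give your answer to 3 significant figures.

403 mg

k = ln 2 / 32.4 = 0.02139 h⁻¹
Accumulation ratio R = 1 / (1 − e^(−kτ)) = 1 / (1 − e^(−0.02139×44.0)) = 1 / (1 − 0.3901) = 1.640
Loading dose = maintenance dose × R = 246 × 1.640 ≈ 403 mg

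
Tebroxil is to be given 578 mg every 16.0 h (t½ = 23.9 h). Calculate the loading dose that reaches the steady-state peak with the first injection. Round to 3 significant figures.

1560 mg

k = ln 2 / 23.9 = 0.02900 h⁻¹
Accumulation ratio R = 1 / (1 − e^(−kτ)) = 1 / (1 − e^(−0.02900×16.0)) = 1 / (1 − 0.6287) = 2.694
Loading dose = maintenance dose × R = 578 × 2.694 ≈ 1560 mg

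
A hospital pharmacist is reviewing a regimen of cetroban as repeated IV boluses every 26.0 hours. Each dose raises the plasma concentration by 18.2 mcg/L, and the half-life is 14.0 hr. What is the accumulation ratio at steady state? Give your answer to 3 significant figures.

k = ln 2 / 14.0 = 0.04951 hr⁻¹
Fraction remaining after one interval: e^(−kτ) = e^(−0.04951 × 26.0) = 0.2760
R = 1 / (1 − 0.2760) = 1 / 0.7240 ≈ 1.38

1.38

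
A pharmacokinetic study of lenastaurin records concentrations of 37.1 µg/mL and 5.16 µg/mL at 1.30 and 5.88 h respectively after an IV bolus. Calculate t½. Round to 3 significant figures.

k = ln(C₁/C₂) / (t₂ − t₁) = ln(37.1/5.16) / (5.88 − 1.30)
  = 1.973 / 4.580 = 0.4307 h⁻¹
t½ = ln 2 / k = ln 2 / 0.4307 ≈ 1.61 hours

1.61 hours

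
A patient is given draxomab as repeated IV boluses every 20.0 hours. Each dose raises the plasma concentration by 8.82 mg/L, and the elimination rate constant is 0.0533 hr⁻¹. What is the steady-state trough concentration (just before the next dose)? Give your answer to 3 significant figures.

4.63 mg/L

Fraction remaining after one interval: e^(−kτ) = e^(−0.05330 × 20.0) = 0.3444
R = 1 / (1 − 0.3444) = 1.525
Css,max = 8.82 × 1.525 = 13.45 mg/L
Css,min = Css,max × e^(−kτ) = 13.45 × 0.3444 ≈ 4.63 mg/L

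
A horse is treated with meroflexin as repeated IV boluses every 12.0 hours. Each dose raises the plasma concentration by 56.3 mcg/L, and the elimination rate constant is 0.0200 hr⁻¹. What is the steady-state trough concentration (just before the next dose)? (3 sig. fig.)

Fraction remaining after one interval: e^(−kτ) = e^(−0.02000 × 12.0) = 0.7866
R = 1 / (1 − 0.7866) = 4.687
Css,max = 56.3 × 4.687 = 263.9 mcg/L
Css,min = Css,max × e^(−kτ) = 263.9 × 0.7866 ≈ 208 mcg/L

208 mcg/L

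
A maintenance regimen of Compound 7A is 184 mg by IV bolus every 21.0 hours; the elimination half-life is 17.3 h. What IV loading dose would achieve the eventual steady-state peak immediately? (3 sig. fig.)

k = ln 2 / 17.3 = 0.04007 h⁻¹
Accumulation ratio R = 1 / (1 − e^(−kτ)) = 1 / (1 − e^(−0.04007×21.0)) = 1 / (1 − 0.4311) = 1.758
Loading dose = maintenance dose × R = 184 × 1.758 ≈ 323 mg

323 mg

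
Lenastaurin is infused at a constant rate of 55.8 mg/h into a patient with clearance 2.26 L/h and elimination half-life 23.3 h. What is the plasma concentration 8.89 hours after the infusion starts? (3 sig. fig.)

5.74 mg/L

Css = rate / CL = 55.8 / 2.26 = 24.69 mg/L
k = ln 2 / 23.3 = 0.02975 h⁻¹
C(t) = Css (1 − e^(−kt)) = 24.69 × (1 − e^(−0.2645)) = 24.69 × 0.2324 ≈ 5.74 mg/L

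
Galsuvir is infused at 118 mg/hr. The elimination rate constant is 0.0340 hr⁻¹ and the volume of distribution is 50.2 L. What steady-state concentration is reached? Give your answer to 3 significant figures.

69.1 µg/mL

CL = k · V = 0.0340 × 50.2 = 1.707 L/hr
Css = rate / CL = 118 / 1.707 ≈ 69.1 µg/mL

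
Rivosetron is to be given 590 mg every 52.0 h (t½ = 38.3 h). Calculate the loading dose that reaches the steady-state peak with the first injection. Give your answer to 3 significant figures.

968 mg

k = ln 2 / 38.3 = 0.01810 h⁻¹
Accumulation ratio R = 1 / (1 − e^(−kτ)) = 1 / (1 − e^(−0.01810×52.0)) = 1 / (1 − 0.3902) = 1.640
Loading dose = maintenance dose × R = 590 × 1.640 ≈ 968 mg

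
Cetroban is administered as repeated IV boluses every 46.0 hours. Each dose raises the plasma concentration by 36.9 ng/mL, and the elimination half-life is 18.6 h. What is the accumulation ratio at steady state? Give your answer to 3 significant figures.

k = ln 2 / 18.6 = 0.03727 h⁻¹
Fraction remaining after one interval: e^(−kτ) = e^(−0.03727 × 46.0) = 0.1801
R = 1 / (1 − 0.1801) = 1 / 0.8199 ≈ 1.22

1.22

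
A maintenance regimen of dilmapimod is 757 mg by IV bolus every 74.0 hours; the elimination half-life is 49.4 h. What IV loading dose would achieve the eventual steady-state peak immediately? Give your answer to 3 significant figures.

k = ln 2 / 49.4 = 0.01403 h⁻¹
Accumulation ratio R = 1 / (1 − e^(−kτ)) = 1 / (1 − e^(−0.01403×74.0)) = 1 / (1 − 0.3540) = 1.548
Loading dose = maintenance dose × R = 757 × 1.548 ≈ 1170 mg

1170 mg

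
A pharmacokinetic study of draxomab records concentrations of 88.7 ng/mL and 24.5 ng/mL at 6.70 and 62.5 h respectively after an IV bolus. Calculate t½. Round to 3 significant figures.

30.1 hours

k = ln(C₁/C₂) / (t₂ − t₁) = ln(88.7/24.5) / (62.5 − 6.70)
  = 1.287 / 55.80 = 0.02306 h⁻¹
t½ = ln 2 / k = ln 2 / 0.02306 ≈ 30.1 hours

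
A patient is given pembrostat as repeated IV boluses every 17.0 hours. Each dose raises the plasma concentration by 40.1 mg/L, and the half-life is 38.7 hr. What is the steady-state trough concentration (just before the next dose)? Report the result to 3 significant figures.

113 mg/L

k = ln 2 / 38.7 = 0.01791 hr⁻¹
Fraction remaining after one interval: e^(−kτ) = e^(−0.01791 × 17.0) = 0.7375
R = 1 / (1 − 0.7375) = 3.810
Css,max = 40.1 × 3.810 = 152.8 mg/L
Css,min = Css,max × e^(−kτ) = 152.8 × 0.7375 ≈ 113 mg/L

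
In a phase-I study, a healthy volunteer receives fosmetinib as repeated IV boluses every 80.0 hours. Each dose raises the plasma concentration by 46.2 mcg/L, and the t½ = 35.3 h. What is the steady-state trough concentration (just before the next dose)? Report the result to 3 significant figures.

k = ln 2 / 35.3 = 0.01964 h⁻¹
Fraction remaining after one interval: e^(−kτ) = e^(−0.01964 × 80.0) = 0.2079
R = 1 / (1 − 0.2079) = 1.262
Css,max = 46.2 × 1.262 = 58.32 mcg/L
Css,min = Css,max × e^(−kτ) = 58.32 × 0.2079 ≈ 12.1 mcg/L

12.1 mcg/L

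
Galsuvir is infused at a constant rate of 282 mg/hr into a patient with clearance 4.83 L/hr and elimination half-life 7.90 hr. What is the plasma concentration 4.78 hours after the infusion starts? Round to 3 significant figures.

20.0 µg/mL

Css = rate / CL = 282 / 4.83 = 58.39 µg/mL
k = ln 2 / 7.90 = 0.08774 hr⁻¹
C(t) = Css (1 − e^(−kt)) = 58.39 × (1 − e^(−0.4194)) = 58.39 × 0.3426 ≈ 20.0 µg/mL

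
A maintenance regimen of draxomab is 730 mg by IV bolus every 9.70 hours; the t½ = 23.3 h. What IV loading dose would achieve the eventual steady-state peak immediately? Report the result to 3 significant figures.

k = ln 2 / 23.3 = 0.02975 h⁻¹
Accumulation ratio R = 1 / (1 − e^(−kτ)) = 1 / (1 − e^(−0.02975×9.70)) = 1 / (1 − 0.7493) = 3.989
Loading dose = maintenance dose × R = 730 × 3.989 ≈ 2910 mg

2910 mg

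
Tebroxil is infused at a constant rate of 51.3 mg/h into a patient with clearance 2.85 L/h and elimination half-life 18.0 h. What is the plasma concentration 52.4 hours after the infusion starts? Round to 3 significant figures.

15.6 mg/L

Css = rate / CL = 51.3 / 2.85 = 18.00 mg/L
k = ln 2 / 18.0 = 0.03851 h⁻¹
C(t) = Css (1 − e^(−kt)) = 18.00 × (1 − e^(−2.018)) = 18.00 × 0.8671 ≈ 15.6 mg/L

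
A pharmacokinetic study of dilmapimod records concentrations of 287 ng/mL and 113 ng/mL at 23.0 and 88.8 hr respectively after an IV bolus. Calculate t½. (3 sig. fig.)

48.9 hours

k = ln(C₁/C₂) / (t₂ − t₁) = ln(287/113) / (88.8 − 23.0)
  = 0.9321 / 65.80 = 0.01417 hr⁻¹
t½ = ln 2 / k = ln 2 / 0.01417 ≈ 48.9 hours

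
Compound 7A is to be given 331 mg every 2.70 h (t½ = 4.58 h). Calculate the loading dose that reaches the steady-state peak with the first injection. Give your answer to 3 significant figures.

k = ln 2 / 4.58 = 0.1513 h⁻¹
Accumulation ratio R = 1 / (1 − e^(−kτ)) = 1 / (1 − e^(−0.1513×2.70)) = 1 / (1 − 0.6646) = 2.981
Loading dose = maintenance dose × R = 331 × 2.981 ≈ 987 mg

987 mg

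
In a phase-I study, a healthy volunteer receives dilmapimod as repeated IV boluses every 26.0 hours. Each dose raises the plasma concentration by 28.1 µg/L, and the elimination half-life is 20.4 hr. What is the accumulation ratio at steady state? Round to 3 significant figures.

1.70

k = ln 2 / 20.4 = 0.03398 hr⁻¹
Fraction remaining after one interval: e^(−kτ) = e^(−0.03398 × 26.0) = 0.4134
R = 1 / (1 − 0.4134) = 1 / 0.5866 ≈ 1.70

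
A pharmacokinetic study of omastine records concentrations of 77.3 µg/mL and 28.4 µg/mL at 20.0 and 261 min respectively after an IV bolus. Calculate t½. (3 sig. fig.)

167 minutes

k = ln(C₁/C₂) / (t₂ − t₁) = ln(77.3/28.4) / (261 − 20.0)
  = 1.001 / 241.0 = 0.004155 min⁻¹
t½ = ln 2 / k = ln 2 / 0.004155 ≈ 167 minutes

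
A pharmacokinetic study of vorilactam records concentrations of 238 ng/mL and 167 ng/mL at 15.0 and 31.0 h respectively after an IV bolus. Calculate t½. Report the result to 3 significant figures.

31.3 hours

k = ln(C₁/C₂) / (t₂ − t₁) = ln(238/167) / (31.0 − 15.0)
  = 0.3543 / 16.00 = 0.02214 h⁻¹
t½ = ln 2 / k = ln 2 / 0.02214 ≈ 31.3 hours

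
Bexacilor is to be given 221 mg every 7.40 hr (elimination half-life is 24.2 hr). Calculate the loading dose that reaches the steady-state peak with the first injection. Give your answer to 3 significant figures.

1160 mg

k = ln 2 / 24.2 = 0.02864 hr⁻¹
Accumulation ratio R = 1 / (1 − e^(−kτ)) = 1 / (1 − e^(−0.02864×7.40)) = 1 / (1 − 0.8090) = 5.236
Loading dose = maintenance dose × R = 221 × 5.236 ≈ 1160 mg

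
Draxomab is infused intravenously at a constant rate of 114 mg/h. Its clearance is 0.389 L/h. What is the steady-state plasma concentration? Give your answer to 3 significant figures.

293 µg/mL

Css = infusion rate / CL = 114 / 0.389 ≈ 293 µg/mL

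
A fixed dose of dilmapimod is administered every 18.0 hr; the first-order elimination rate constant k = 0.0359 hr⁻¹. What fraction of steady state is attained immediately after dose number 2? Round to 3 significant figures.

0.725

f_n = 1 − e^(−nkτ) = 1 − e^(−2 × 0.03590 × 18.0) = 1 − e^(−1.292) = 1 − 0.2746 ≈ 0.725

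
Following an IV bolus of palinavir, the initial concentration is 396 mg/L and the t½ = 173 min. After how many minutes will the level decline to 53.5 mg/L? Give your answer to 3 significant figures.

k = ln 2 / 173 = 0.004007 min⁻¹
C(t) = C₀ e^(−kt)  ⇒  t = ln(C₀/C) / k
t = ln(396/53.5) / 0.004007 = 2.002 / 0.004007 ≈ 500 minutes

500 minutes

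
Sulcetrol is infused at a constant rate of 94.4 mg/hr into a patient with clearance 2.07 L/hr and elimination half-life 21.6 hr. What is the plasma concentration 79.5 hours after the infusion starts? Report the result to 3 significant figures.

Css = rate / CL = 94.4 / 2.07 = 45.60 µg/mL
k = ln 2 / 21.6 = 0.03209 hr⁻¹
C(t) = Css (1 − e^(−kt)) = 45.60 × (1 − e^(−2.551)) = 45.60 × 0.9220 ≈ 42.0 µg/mL

42.0 µg/mL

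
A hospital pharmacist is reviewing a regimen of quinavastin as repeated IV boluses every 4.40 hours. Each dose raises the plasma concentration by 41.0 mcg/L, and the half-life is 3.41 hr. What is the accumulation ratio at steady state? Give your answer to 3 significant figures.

k = ln 2 / 3.41 = 0.2033 hr⁻¹
Fraction remaining after one interval: e^(−kτ) = e^(−0.2033 × 4.40) = 0.4089
R = 1 / (1 − 0.4089) = 1 / 0.5911 ≈ 1.69

1.69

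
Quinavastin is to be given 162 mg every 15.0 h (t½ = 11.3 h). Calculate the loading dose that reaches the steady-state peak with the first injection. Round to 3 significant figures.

269 mg

k = ln 2 / 11.3 = 0.06134 h⁻¹
Accumulation ratio R = 1 / (1 − e^(−kτ)) = 1 / (1 − e^(−0.06134×15.0)) = 1 / (1 − 0.3985) = 1.662
Loading dose = maintenance dose × R = 162 × 1.662 ≈ 269 mg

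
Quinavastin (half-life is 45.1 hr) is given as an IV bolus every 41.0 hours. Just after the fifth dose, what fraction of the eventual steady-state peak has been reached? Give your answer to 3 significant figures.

k = ln 2 / 45.1 = 0.01537 hr⁻¹
f_n = 1 − e^(−nkτ) = 1 − e^(−5 × 0.01537 × 41.0) = 1 − e^(−3.151) = 1 − 0.04282 ≈ 0.957

0.957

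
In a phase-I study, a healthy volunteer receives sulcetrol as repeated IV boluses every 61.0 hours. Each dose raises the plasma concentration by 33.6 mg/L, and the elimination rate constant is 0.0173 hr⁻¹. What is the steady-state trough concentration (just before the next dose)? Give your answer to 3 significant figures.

Fraction remaining after one interval: e^(−kτ) = e^(−0.01730 × 61.0) = 0.3481
R = 1 / (1 − 0.3481) = 1.534
Css,max = 33.6 × 1.534 = 51.54 mg/L
Css,min = Css,max × e^(−kτ) = 51.54 × 0.3481 ≈ 17.9 mg/L

17.9 mg/L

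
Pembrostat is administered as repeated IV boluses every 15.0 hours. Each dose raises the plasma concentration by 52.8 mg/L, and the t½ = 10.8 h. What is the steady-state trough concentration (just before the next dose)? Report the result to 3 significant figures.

32.6 mg/L

k = ln 2 / 10.8 = 0.06418 h⁻¹
Fraction remaining after one interval: e^(−kτ) = e^(−0.06418 × 15.0) = 0.3819
R = 1 / (1 − 0.3819) = 1.618
Css,max = 52.8 × 1.618 = 85.42 mg/L
Css,min = Css,max × e^(−kτ) = 85.42 × 0.3819 ≈ 32.6 mg/L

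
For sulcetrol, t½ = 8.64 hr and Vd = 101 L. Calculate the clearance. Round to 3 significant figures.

k = ln 2 / t½ = ln 2 / 8.64 = 0.08023 hr⁻¹
CL = k · V = 0.08023 × 101 ≈ 8.10 L/hr

8.10 L/hr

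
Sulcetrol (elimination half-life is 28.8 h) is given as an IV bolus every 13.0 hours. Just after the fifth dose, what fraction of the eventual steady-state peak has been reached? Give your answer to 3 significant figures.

0.791

k = ln 2 / 28.8 = 0.02407 h⁻¹
f_n = 1 − e^(−nkτ) = 1 − e^(−5 × 0.02407 × 13.0) = 1 − e^(−1.564) = 1 − 0.2092 ≈ 0.791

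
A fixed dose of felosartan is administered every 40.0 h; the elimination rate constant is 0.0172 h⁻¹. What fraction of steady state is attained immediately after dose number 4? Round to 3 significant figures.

f_n = 1 − e^(−nkτ) = 1 − e^(−4 × 0.01720 × 40.0) = 1 − e^(−2.752) = 1 − 0.06380 ≈ 0.936

0.936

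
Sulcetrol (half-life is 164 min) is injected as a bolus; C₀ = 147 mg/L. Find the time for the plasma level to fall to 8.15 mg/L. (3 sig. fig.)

k = ln 2 / 164 = 0.004227 min⁻¹
C(t) = C₀ e^(−kt)  ⇒  t = ln(C₀/C) / k
t = ln(147/8.15) / 0.004227 = 2.892 / 0.004227 ≈ 684 minutes

684 minutes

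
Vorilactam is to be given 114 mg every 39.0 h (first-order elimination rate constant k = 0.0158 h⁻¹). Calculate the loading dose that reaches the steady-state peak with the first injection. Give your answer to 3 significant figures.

Accumulation ratio R = 1 / (1 − e^(−kτ)) = 1 / (1 − e^(−0.01580×39.0)) = 1 / (1 − 0.5400) = 2.174
Loading dose = maintenance dose × R = 114 × 2.174 ≈ 248 mg

248 mg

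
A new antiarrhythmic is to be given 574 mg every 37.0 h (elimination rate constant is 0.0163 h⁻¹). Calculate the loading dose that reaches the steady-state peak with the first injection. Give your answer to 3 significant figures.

Accumulation ratio R = 1 / (1 − e^(−kτ)) = 1 / (1 − e^(−0.01630×37.0)) = 1 / (1 − 0.5471) = 2.208
Loading dose = maintenance dose × R = 574 × 2.208 ≈ 1270 mg

1270 mg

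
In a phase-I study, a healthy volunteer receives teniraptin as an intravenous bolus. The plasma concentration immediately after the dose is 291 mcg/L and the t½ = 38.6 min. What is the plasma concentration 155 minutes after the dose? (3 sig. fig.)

k = ln 2 / 38.6 = 0.01796 min⁻¹
155 min is 4.016 half-lives, so C = 291 × (1/2)^4.016 = 291 × 0.06183 ≈ 18.0 mcg/L

18.0 mcg/L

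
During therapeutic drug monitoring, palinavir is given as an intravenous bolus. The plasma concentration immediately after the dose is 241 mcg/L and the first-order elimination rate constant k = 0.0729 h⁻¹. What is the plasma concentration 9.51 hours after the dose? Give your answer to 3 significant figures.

120 mcg/L

C(t) = C₀ e^(−kt) = 241 × e^(−0.07290 × 9.51) = 241 × e^(−0.6933) = 241 × 0.4999 ≈ 120 mcg/L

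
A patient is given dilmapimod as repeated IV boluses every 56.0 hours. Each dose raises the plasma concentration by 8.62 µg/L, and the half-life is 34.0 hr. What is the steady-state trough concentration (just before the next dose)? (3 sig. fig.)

4.04 µg/L

k = ln 2 / 34.0 = 0.02039 hr⁻¹
Fraction remaining after one interval: e^(−kτ) = e^(−0.02039 × 56.0) = 0.3193
R = 1 / (1 − 0.3193) = 1.469
Css,max = 8.62 × 1.469 = 12.66 µg/L
Css,min = Css,max × e^(−kτ) = 12.66 × 0.3193 ≈ 4.04 µg/L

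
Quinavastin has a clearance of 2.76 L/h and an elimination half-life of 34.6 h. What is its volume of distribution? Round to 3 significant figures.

k = ln 2 / t½ = ln 2 / 34.6 = 0.02003 h⁻¹
V = CL / k = 2.76 / 0.02003 ≈ 138 L

138 L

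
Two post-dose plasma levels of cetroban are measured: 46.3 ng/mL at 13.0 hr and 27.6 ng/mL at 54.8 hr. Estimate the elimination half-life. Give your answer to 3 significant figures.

k = ln(C₁/C₂) / (t₂ − t₁) = ln(46.3/27.6) / (54.8 − 13.0)
  = 0.5173 / 41.80 = 0.01238 hr⁻¹
t½ = ln 2 / k = ln 2 / 0.01238 ≈ 56.0 hours

56.0 hours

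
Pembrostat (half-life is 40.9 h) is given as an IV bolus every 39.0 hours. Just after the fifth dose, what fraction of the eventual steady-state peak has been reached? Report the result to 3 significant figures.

0.963

k = ln 2 / 40.9 = 0.01695 h⁻¹
f_n = 1 − e^(−nkτ) = 1 − e^(−5 × 0.01695 × 39.0) = 1 − e^(−3.305) = 1 − 0.03671 ≈ 0.963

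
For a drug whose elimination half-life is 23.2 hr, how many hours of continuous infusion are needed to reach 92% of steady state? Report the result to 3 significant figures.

84.5 hours

k = ln 2 / 23.2 = 0.02988 hr⁻¹
f = 1 − e^(−kt)  ⇒  t = −ln(1 − f) / k
t = −ln(1 − 0.92) / 0.02988 = 2.526 / 0.02988 ≈ 84.5 hours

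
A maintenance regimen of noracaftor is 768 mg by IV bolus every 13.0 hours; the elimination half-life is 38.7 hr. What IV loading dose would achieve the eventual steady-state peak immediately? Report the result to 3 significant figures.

k = ln 2 / 38.7 = 0.01791 hr⁻¹
Accumulation ratio R = 1 / (1 − e^(−kτ)) = 1 / (1 − e^(−0.01791×13.0)) = 1 / (1 − 0.7923) = 4.814
Loading dose = maintenance dose × R = 768 × 4.814 ≈ 3700 mg

3700 mg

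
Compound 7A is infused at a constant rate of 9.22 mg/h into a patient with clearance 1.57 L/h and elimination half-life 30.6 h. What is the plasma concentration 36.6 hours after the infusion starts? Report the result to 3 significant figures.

3.31 mg/L

Css = rate / CL = 9.22 / 1.57 = 5.873 mg/L
k = ln 2 / 30.6 = 0.02265 h⁻¹
C(t) = Css (1 − e^(−kt)) = 5.873 × (1 − e^(−0.8291)) = 5.873 × 0.5635 ≈ 3.31 mg/L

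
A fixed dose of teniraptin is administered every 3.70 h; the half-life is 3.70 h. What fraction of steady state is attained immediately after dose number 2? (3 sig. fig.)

k = ln 2 / 3.70 = 0.1873 h⁻¹
f_n = 1 − e^(−nkτ) = 1 − e^(−2 × 0.1873 × 3.70) = 1 − e^(−1.386) = 1 − 0.2500 ≈ 0.750

0.750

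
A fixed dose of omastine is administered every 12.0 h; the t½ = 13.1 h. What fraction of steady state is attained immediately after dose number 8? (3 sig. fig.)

0.994

k = ln 2 / 13.1 = 0.05291 h⁻¹
f_n = 1 − e^(−nkτ) = 1 − e^(−8 × 0.05291 × 12.0) = 1 − e^(−5.080) = 1 − 0.006223 ≈ 0.994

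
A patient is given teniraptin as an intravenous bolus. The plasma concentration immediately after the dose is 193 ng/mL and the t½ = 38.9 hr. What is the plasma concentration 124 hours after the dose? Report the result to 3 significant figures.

21.2 ng/mL

k = ln 2 / 38.9 = 0.01782 hr⁻¹
C(t) = C₀ e^(−kt) = 193 × e^(−0.01782 × 124) = 193 × e^(−2.210) = 193 × 0.1098 ≈ 21.2 ng/mL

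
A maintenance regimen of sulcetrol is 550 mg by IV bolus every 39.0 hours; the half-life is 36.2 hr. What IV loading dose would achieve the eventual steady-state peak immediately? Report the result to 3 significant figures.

1050 mg

k = ln 2 / 36.2 = 0.01915 hr⁻¹
Accumulation ratio R = 1 / (1 − e^(−kτ)) = 1 / (1 − e^(−0.01915×39.0)) = 1 / (1 − 0.4739) = 1.901
Loading dose = maintenance dose × R = 550 × 1.901 ≈ 1050 mg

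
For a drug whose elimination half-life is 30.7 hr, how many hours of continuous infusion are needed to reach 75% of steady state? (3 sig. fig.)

k = ln 2 / 30.7 = 0.02258 hr⁻¹
f = 1 − e^(−kt)  ⇒  t = −ln(1 − f) / k
t = −ln(1 − 0.75) / 0.02258 = 1.386 / 0.02258 ≈ 61.4 hours

61.4 hours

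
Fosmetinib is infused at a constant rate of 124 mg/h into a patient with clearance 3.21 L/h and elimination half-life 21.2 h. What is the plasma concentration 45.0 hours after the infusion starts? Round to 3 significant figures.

29.8 mg/L

Css = rate / CL = 124 / 3.21 = 38.63 mg/L
k = ln 2 / 21.2 = 0.03270 h⁻¹
C(t) = Css (1 − e^(−kt)) = 38.63 × (1 − e^(−1.471)) = 38.63 × 0.7704 ≈ 29.8 mg/L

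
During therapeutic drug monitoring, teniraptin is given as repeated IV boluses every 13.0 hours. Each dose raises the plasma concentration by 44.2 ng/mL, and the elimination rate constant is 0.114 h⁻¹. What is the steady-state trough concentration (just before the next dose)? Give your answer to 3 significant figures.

13.0 ng/mL

Fraction remaining after one interval: e^(−kτ) = e^(−0.1140 × 13.0) = 0.2272
R = 1 / (1 − 0.2272) = 1.294
Css,max = 44.2 × 1.294 = 57.19 ng/mL
Css,min = Css,max × e^(−kτ) = 57.19 × 0.2272 ≈ 13.0 ng/mL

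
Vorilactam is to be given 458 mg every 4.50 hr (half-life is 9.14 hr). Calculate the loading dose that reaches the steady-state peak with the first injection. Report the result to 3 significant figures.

k = ln 2 / 9.14 = 0.07584 hr⁻¹
Accumulation ratio R = 1 / (1 − e^(−kτ)) = 1 / (1 − e^(−0.07584×4.50)) = 1 / (1 − 0.7109) = 3.459
Loading dose = maintenance dose × R = 458 × 3.459 ≈ 1580 mg

1580 mg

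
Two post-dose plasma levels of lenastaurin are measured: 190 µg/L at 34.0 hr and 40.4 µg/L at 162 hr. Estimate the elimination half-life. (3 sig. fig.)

57.3 hours

k = ln(C₁/C₂) / (t₂ − t₁) = ln(190/40.4) / (162 − 34.0)
  = 1.548 / 128.0 = 0.01210 hr⁻¹
t½ = ln 2 / k = ln 2 / 0.01210 ≈ 57.3 hours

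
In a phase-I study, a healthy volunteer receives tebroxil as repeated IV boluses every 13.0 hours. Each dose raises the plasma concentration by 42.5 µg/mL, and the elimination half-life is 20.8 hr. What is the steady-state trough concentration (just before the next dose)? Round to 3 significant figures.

k = ln 2 / 20.8 = 0.03332 hr⁻¹
Fraction remaining after one interval: e^(−kτ) = e^(−0.03332 × 13.0) = 0.6484
R = 1 / (1 − 0.6484) = 2.844
Css,max = 42.5 × 2.844 = 120.9 µg/mL
Css,min = Css,max × e^(−kτ) = 120.9 × 0.6484 ≈ 78.4 µg/mL

78.4 µg/mL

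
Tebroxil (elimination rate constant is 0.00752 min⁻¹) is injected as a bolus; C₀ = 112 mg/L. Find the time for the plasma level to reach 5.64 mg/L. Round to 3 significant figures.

C(t) = C₀ e^(−kt)  ⇒  t = ln(C₀/C) / k
t = ln(112/5.64) / 0.007520 = 2.989 / 0.007520 ≈ 397 minutes

397 minutes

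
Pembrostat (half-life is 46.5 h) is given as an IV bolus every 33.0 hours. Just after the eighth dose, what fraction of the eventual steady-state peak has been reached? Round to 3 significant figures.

k = ln 2 / 46.5 = 0.01491 h⁻¹
f_n = 1 − e^(−nkτ) = 1 − e^(−8 × 0.01491 × 33.0) = 1 − e^(−3.935) = 1 − 0.01954 ≈ 0.980

0.980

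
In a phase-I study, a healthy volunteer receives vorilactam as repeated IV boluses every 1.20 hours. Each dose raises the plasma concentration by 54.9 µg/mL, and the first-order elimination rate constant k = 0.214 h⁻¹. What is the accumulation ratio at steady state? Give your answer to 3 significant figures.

4.42

Fraction remaining after one interval: e^(−kτ) = e^(−0.2140 × 1.20) = 0.7735
R = 1 / (1 − 0.7735) = 1 / 0.2265 ≈ 4.42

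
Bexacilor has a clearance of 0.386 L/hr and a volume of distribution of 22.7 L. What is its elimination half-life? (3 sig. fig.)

40.8 hours

k = CL / V = 0.386 / 22.7 = 0.01700 hr⁻¹
t½ = ln 2 / k = ln 2 / 0.01700 ≈ 40.8 hours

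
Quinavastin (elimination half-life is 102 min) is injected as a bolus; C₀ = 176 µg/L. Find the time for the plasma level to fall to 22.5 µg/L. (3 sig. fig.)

k = ln 2 / 102 = 0.006796 min⁻¹
C(t) = C₀ e^(−kt)  ⇒  t = ln(C₀/C) / k
t = ln(176/22.5) / 0.006796 = 2.057 / 0.006796 ≈ 303 minutes

303 minutes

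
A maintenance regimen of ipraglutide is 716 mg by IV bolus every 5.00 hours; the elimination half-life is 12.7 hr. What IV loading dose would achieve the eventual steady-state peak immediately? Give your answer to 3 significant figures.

k = ln 2 / 12.7 = 0.05458 hr⁻¹
Accumulation ratio R = 1 / (1 − e^(−kτ)) = 1 / (1 − e^(−0.05458×5.00)) = 1 / (1 − 0.7612) = 4.187
Loading dose = maintenance dose × R = 716 × 4.187 ≈ 3000 mg

3000 mg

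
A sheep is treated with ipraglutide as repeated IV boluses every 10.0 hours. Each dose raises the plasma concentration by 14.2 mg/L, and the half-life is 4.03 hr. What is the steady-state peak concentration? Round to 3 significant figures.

17.3 mg/L

k = ln 2 / 4.03 = 0.1720 hr⁻¹
Fraction remaining after one interval: e^(−kτ) = e^(−0.1720 × 10.0) = 0.1791
R = 1 / (1 − 0.1791) = 1.218
Css,max = 14.2 × 1.218 ≈ 17.3 mg/L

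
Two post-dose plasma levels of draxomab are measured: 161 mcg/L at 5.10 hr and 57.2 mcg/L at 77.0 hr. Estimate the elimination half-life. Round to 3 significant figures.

k = ln(C₁/C₂) / (t₂ − t₁) = ln(161/57.2) / (77.0 − 5.10)
  = 1.035 / 71.90 = 0.01439 hr⁻¹
t½ = ln 2 / k = ln 2 / 0.01439 ≈ 48.2 hours

48.2 hours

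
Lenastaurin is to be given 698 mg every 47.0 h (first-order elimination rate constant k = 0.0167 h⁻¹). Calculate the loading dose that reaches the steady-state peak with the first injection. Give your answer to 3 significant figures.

Accumulation ratio R = 1 / (1 − e^(−kτ)) = 1 / (1 − e^(−0.01670×47.0)) = 1 / (1 − 0.4562) = 1.839
Loading dose = maintenance dose × R = 698 × 1.839 ≈ 1280 mg

1280 mg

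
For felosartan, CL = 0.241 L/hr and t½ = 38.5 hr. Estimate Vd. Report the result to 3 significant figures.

k = ln 2 / t½ = ln 2 / 38.5 = 0.01800 hr⁻¹
V = CL / k = 0.241 / 0.01800 ≈ 13.4 L

13.4 L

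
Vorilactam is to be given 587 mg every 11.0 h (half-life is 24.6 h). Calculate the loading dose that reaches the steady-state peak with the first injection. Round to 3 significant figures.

2200 mg

k = ln 2 / 24.6 = 0.02818 h⁻¹
Accumulation ratio R = 1 / (1 − e^(−kτ)) = 1 / (1 − e^(−0.02818×11.0)) = 1 / (1 − 0.7335) = 3.752
Loading dose = maintenance dose × R = 587 × 3.752 ≈ 2200 mg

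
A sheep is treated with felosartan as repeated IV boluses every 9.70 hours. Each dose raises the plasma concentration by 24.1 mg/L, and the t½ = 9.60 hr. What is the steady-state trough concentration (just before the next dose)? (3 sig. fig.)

k = ln 2 / 9.60 = 0.07220 hr⁻¹
Fraction remaining after one interval: e^(−kτ) = e^(−0.07220 × 9.70) = 0.4964
R = 1 / (1 − 0.4964) = 1.986
Css,max = 24.1 × 1.986 = 47.86 mg/L
Css,min = Css,max × e^(−kτ) = 47.86 × 0.4964 ≈ 23.8 mg/L

23.8 mg/L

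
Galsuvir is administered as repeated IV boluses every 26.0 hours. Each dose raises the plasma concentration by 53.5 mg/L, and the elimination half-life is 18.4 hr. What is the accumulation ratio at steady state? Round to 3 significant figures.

k = ln 2 / 18.4 = 0.03767 hr⁻¹
Fraction remaining after one interval: e^(−kτ) = e^(−0.03767 × 26.0) = 0.3755
R = 1 / (1 − 0.3755) = 1 / 0.6245 ≈ 1.60

1.60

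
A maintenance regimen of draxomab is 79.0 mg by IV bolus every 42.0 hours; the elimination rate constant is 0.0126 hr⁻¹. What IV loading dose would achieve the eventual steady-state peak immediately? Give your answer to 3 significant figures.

Accumulation ratio R = 1 / (1 − e^(−kτ)) = 1 / (1 − e^(−0.01260×42.0)) = 1 / (1 − 0.5891) = 2.434
Loading dose = maintenance dose × R = 79.0 × 2.434 ≈ 192 mg

192 mg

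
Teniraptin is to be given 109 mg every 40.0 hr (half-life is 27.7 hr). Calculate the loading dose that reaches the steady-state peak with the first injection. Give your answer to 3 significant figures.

172 mg

k = ln 2 / 27.7 = 0.02502 hr⁻¹
Accumulation ratio R = 1 / (1 − e^(−kτ)) = 1 / (1 − e^(−0.02502×40.0)) = 1 / (1 − 0.3675) = 1.581
Loading dose = maintenance dose × R = 109 × 1.581 ≈ 172 mg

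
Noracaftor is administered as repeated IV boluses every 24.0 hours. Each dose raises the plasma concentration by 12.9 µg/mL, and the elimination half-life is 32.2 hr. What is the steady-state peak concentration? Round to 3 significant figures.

k = ln 2 / 32.2 = 0.02153 hr⁻¹
Fraction remaining after one interval: e^(−kτ) = e^(−0.02153 × 24.0) = 0.5965
R = 1 / (1 − 0.5965) = 2.478
Css,max = 12.9 × 2.478 ≈ 32.0 µg/mL

32.0 µg/mL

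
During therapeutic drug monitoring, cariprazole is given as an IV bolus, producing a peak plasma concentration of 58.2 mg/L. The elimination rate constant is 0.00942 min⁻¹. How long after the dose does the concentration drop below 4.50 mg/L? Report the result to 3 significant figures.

272 minutes

C(t) = C₀ e^(−kt)  ⇒  t = ln(C₀/C) / k
t = ln(58.2/4.50) / 0.009420 = 2.560 / 0.009420 ≈ 272 minutes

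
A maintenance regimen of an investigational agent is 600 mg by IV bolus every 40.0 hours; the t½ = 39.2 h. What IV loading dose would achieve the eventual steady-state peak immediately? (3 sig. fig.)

1180 mg

k = ln 2 / 39.2 = 0.01768 h⁻¹
Accumulation ratio R = 1 / (1 − e^(−kτ)) = 1 / (1 − e^(−0.01768×40.0)) = 1 / (1 − 0.4930) = 1.972
Loading dose = maintenance dose × R = 600 × 1.972 ≈ 1180 mg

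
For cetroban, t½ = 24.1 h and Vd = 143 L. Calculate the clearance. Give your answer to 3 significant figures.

k = ln 2 / t½ = ln 2 / 24.1 = 0.02876 h⁻¹
CL = k · V = 0.02876 × 143 ≈ 4.11 L/h

4.11 L/h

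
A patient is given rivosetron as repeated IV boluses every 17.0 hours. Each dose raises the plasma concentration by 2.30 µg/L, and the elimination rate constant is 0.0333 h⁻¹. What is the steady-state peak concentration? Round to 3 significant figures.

5.32 µg/L

Fraction remaining after one interval: e^(−kτ) = e^(−0.03330 × 17.0) = 0.5677
R = 1 / (1 − 0.5677) = 2.313
Css,max = 2.30 × 2.313 ≈ 5.32 µg/L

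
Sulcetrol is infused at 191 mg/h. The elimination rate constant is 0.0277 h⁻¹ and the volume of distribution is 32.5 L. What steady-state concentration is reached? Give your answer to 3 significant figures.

CL = k · V = 0.0277 × 32.5 = 0.9002 L/h
Css = rate / CL = 191 / 0.9002 ≈ 212 mg/L

212 mg/L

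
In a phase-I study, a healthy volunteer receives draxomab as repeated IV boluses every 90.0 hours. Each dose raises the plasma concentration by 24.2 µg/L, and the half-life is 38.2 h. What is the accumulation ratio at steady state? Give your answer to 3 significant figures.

1.24

k = ln 2 / 38.2 = 0.01815 h⁻¹
Fraction remaining after one interval: e^(−kτ) = e^(−0.01815 × 90.0) = 0.1953
R = 1 / (1 − 0.1953) = 1 / 0.8047 ≈ 1.24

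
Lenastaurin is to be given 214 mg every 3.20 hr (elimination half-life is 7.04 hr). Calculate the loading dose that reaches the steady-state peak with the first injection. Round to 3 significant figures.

k = ln 2 / 7.04 = 0.09846 hr⁻¹
Accumulation ratio R = 1 / (1 − e^(−kτ)) = 1 / (1 − e^(−0.09846×3.20)) = 1 / (1 − 0.7297) = 3.700
Loading dose = maintenance dose × R = 214 × 3.700 ≈ 792 mg

792 mg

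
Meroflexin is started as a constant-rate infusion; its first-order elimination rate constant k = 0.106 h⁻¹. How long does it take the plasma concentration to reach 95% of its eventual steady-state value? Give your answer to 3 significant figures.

f = 1 − e^(−kt)  ⇒  t = −ln(1 − f) / k
t = −ln(1 − 0.95) / 0.1060 = 2.996 / 0.1060 ≈ 28.3 hours

28.3 hours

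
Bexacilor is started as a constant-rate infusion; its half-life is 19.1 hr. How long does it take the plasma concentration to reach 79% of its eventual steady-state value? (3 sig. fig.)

k = ln 2 / 19.1 = 0.03629 hr⁻¹
f = 1 − e^(−kt)  ⇒  t = −ln(1 − f) / k
t = −ln(1 − 0.79) / 0.03629 = 1.561 / 0.03629 ≈ 43.0 hours

43.0 hours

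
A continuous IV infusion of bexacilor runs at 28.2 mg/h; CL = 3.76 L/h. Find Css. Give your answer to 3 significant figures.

Css = infusion rate / CL = 28.2 / 3.76 ≈ 7.50 mg/L

7.50 mg/L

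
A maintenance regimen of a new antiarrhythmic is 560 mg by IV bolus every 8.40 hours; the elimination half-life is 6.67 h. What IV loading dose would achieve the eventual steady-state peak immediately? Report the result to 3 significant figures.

962 mg

k = ln 2 / 6.67 = 0.1039 h⁻¹
Accumulation ratio R = 1 / (1 − e^(−kτ)) = 1 / (1 − e^(−0.1039×8.40)) = 1 / (1 − 0.4177) = 1.717
Loading dose = maintenance dose × R = 560 × 1.717 ≈ 962 mg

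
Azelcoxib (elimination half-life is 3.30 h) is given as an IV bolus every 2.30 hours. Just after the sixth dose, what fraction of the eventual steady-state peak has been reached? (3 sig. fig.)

k = ln 2 / 3.30 = 0.2100 h⁻¹
f_n = 1 − e^(−nkτ) = 1 − e^(−6 × 0.2100 × 2.30) = 1 − e^(−2.899) = 1 − 0.05510 ≈ 0.945

0.945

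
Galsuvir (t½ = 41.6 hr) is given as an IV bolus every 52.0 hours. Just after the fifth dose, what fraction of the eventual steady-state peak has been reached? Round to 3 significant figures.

k = ln 2 / 41.6 = 0.01666 hr⁻¹
f_n = 1 − e^(−nkτ) = 1 − e^(−5 × 0.01666 × 52.0) = 1 − e^(−4.332) = 1 − 0.01314 ≈ 0.987

0.987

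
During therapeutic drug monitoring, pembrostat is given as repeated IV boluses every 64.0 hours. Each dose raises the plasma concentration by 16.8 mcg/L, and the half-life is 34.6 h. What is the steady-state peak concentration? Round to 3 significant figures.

k = ln 2 / 34.6 = 0.02003 h⁻¹
Fraction remaining after one interval: e^(−kτ) = e^(−0.02003 × 64.0) = 0.2774
R = 1 / (1 − 0.2774) = 1.384
Css,max = 16.8 × 1.384 ≈ 23.3 mcg/L

23.3 mcg/L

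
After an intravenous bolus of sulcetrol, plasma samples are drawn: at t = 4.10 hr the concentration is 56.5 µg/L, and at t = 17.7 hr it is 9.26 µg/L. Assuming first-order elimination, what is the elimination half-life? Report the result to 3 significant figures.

5.21 hours

k = ln(C₁/C₂) / (t₂ − t₁) = ln(56.5/9.26) / (17.7 − 4.10)
  = 1.809 / 13.60 = 0.1330 hr⁻¹
t½ = ln 2 / k = ln 2 / 0.1330 ≈ 5.21 hours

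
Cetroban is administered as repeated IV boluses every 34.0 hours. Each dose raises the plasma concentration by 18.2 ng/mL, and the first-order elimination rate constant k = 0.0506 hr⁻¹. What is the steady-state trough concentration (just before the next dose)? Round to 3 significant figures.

Fraction remaining after one interval: e^(−kτ) = e^(−0.05060 × 34.0) = 0.1790
R = 1 / (1 − 0.1790) = 1.218
Css,max = 18.2 × 1.218 = 22.17 ng/mL
Css,min = Css,max × e^(−kτ) = 22.17 × 0.1790 ≈ 3.97 ng/mL

3.97 ng/mL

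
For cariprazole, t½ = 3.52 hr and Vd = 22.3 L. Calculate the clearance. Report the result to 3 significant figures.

k = ln 2 / t½ = ln 2 / 3.52 = 0.1969 hr⁻¹
CL = k · V = 0.1969 × 22.3 ≈ 4.39 L/hr

4.39 L/hr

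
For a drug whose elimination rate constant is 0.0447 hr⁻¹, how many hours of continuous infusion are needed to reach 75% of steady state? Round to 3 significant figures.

31.0 hours

f = 1 − e^(−kt)  ⇒  t = −ln(1 − f) / k
t = −ln(1 − 0.75) / 0.04470 = 1.386 / 0.04470 ≈ 31.0 hours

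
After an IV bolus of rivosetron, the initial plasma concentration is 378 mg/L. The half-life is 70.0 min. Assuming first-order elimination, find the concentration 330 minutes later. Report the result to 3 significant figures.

14.4 mg/L

k = ln 2 / 70.0 = 0.009902 min⁻¹
C(t) = C₀ e^(−kt) = 378 × e^(−0.009902 × 330) = 378 × e^(−3.268) = 378 × 0.03809 ≈ 14.4 mg/L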